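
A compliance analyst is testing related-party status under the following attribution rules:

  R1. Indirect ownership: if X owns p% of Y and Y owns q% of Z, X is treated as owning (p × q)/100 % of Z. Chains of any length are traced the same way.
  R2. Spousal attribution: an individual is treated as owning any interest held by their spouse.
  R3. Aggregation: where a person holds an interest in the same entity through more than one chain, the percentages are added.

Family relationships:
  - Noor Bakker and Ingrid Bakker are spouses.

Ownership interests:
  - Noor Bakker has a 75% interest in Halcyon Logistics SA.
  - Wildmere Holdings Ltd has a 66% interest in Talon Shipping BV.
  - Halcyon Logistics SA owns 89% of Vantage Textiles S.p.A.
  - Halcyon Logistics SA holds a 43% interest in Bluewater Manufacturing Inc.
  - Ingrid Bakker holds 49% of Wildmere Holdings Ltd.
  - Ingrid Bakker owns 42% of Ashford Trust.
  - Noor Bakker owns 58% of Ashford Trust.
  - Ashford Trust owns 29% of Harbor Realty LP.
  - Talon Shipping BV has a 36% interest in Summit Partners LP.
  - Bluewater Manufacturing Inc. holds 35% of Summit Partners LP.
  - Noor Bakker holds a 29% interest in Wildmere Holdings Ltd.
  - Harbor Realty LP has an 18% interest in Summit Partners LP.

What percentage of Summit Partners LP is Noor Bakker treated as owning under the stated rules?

By spousal attribution (R2), Noor Bakker is treated as also owning Ingrid Bakker's interest in Wildmere Holdings Ltd, giving 29% + 49% = 78%.
By spousal attribution (R2), Noor Bakker is treated as also owning Ingrid Bakker's interest in Ashford Trust, giving 58% + 42% = 100%.
Chain via Wildmere Holdings Ltd → Talon Shipping BV (R1): 78% × 66% × 36% = 18.5328% of Summit Partners LP.
Chain via Halcyon Logistics SA → Bluewater Manufacturing Inc. (R1): 75% × 43% × 35% = 11.2875% of Summit Partners LP.
Chain via Ashford Trust → Harbor Realty LP (R1): 100% × 29% × 18% = 5.22% of Summit Partners LP.
Aggregating (R3): 18.5328% + 11.2875% + 5.22% = 35.0403%.

35.0403%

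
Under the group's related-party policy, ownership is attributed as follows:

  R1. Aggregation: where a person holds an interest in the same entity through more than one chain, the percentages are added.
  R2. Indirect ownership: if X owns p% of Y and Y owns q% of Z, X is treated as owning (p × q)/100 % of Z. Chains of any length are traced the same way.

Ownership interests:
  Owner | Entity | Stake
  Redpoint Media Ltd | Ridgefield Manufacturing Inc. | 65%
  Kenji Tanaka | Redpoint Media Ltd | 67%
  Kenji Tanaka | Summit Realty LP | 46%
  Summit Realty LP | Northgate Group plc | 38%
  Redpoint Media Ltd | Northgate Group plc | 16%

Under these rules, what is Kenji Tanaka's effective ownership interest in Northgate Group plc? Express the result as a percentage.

Chain via Redpoint Media Ltd (R2): 67% × 16% = 10.72% of Northgate Group plc.
Chain via Summit Realty LP (R2): 46% × 38% = 17.48% of Northgate Group plc.
Aggregating (R1): 10.72% + 17.48% = 28.2%.

28.2%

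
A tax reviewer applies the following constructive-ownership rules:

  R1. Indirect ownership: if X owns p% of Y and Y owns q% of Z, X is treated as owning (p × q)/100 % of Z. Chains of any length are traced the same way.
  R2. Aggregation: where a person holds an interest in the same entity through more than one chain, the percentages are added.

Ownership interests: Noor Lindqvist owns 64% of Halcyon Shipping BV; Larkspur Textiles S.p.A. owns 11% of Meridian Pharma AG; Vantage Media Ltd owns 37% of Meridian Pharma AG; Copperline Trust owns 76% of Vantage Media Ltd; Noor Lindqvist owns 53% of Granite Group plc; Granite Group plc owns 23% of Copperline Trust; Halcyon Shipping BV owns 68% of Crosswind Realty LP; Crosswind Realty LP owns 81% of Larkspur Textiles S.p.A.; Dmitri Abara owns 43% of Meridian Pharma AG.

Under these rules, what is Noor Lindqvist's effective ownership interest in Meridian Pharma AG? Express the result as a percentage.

Chain via Granite Group plc → Copperline Trust → Vantage Media Ltd (R1): 53% × 23% × 76% × 37% = 3.427828% of Meridian Pharma AG.
Chain via Halcyon Shipping BV → Crosswind Realty LP → Larkspur Textiles S.p.A. (R1): 64% × 68% × 81% × 11% = 3.877632% of Meridian Pharma AG.
Aggregating (R2): 3.427828% + 3.877632% = 7.30546%.

7.30546%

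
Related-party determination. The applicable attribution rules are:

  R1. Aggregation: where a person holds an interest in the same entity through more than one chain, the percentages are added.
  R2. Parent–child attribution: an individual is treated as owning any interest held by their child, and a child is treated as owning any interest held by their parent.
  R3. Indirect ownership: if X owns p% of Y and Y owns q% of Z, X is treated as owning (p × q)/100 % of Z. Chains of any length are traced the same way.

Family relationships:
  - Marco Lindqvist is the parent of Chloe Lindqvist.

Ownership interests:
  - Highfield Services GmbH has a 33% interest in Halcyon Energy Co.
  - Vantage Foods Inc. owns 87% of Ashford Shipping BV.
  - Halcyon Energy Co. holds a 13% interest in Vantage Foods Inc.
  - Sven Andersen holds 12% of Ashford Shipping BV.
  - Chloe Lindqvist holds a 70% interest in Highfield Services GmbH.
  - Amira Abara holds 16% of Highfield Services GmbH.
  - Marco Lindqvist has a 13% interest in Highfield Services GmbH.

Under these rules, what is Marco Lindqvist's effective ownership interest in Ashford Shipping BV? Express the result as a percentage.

3.097809%

By parent–child attribution (R2), Marco Lindqvist is treated as also owning Chloe Lindqvist's interest in Highfield Services GmbH, giving 13% + 70% = 83%.
Chain via Highfield Services GmbH → Halcyon Energy Co. → Vantage Foods Inc. (R3): 83% × 33% × 13% × 87% = 3.097809% of Ashford Shipping BV.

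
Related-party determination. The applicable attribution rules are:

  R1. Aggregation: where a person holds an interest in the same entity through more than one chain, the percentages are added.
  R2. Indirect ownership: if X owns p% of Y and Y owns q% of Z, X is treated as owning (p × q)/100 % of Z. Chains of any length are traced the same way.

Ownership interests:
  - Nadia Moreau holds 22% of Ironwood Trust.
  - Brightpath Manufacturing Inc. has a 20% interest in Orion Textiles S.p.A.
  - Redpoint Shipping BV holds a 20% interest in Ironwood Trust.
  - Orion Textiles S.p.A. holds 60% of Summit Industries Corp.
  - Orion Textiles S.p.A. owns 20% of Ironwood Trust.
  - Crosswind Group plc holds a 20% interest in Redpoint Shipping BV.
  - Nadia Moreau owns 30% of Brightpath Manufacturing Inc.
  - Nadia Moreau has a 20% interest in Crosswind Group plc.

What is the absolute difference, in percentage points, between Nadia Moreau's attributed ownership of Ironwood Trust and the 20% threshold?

4

Chain via Brightpath Manufacturing Inc. → Orion Textiles S.p.A. (R2): 30% × 20% × 20% = 1.2% of Ironwood Trust.
Chain via Crosswind Group plc → Redpoint Shipping BV (R2): 20% × 20% × 20% = 0.8% of Ironwood Trust.
Direct interest in Ironwood Trust: 22%.
Aggregating (R1): 1.2% + 0.8% + 22% = 24%.
24% exceeds the 20% threshold by 4 percentage points.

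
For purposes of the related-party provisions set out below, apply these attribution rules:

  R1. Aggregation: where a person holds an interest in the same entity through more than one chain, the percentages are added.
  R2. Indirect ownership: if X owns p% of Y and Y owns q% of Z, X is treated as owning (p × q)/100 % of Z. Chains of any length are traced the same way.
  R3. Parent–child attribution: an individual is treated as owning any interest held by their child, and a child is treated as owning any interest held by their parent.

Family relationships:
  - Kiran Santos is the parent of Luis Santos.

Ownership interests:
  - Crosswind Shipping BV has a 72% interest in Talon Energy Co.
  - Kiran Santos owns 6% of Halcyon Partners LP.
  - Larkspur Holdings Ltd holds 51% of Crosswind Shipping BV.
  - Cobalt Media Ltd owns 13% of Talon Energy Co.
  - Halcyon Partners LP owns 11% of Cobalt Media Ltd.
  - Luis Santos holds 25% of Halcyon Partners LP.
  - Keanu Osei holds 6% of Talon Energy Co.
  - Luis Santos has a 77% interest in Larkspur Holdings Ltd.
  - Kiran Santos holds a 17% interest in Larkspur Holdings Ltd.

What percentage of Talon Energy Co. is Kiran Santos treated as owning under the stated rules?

34.9601%

By parent–child attribution (R3), Kiran Santos is treated as also owning Luis Santos's interest in Larkspur Holdings Ltd, giving 17% + 77% = 94%.
By parent–child attribution (R3), Kiran Santos is treated as also owning Luis Santos's interest in Halcyon Partners LP, giving 6% + 25% = 31%.
Chain via Larkspur Holdings Ltd → Crosswind Shipping BV (R2): 94% × 51% × 72% = 34.5168% of Talon Energy Co.
Chain via Halcyon Partners LP → Cobalt Media Ltd (R2): 31% × 11% × 13% = 0.4433% of Talon Energy Co.
Aggregating (R1): 34.5168% + 0.4433% = 34.9601%.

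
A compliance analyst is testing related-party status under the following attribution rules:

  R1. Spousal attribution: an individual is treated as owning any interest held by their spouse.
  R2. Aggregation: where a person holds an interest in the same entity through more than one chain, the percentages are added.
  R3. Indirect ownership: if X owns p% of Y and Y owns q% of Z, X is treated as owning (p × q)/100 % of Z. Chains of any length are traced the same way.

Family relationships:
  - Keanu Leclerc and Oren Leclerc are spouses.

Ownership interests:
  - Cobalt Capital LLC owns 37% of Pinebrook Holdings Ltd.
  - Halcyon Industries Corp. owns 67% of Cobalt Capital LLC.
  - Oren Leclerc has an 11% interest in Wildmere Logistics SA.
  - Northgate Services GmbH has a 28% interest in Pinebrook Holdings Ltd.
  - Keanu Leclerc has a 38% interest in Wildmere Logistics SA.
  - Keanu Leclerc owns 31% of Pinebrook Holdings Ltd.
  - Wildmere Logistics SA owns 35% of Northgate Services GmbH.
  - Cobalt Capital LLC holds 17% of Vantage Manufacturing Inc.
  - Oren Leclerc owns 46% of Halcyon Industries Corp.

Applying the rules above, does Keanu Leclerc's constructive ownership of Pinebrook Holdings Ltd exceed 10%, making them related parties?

Yes

By spousal attribution (R1), Keanu Leclerc is treated as also owning Oren Leclerc's interest in Wildmere Logistics SA, giving 38% + 11% = 49%.
By spousal attribution (R1), Keanu Leclerc is treated as owning Oren Leclerc's 46% interest in Halcyon Industries Corp.
Chain via Wildmere Logistics SA → Northgate Services GmbH (R3): 49% × 35% × 28% = 4.802% of Pinebrook Holdings Ltd.
Direct interest in Pinebrook Holdings Ltd: 31%.
Chain via Halcyon Industries Corp. → Cobalt Capital LLC (R3): 46% × 67% × 37% = 11.4034% of Pinebrook Holdings Ltd.
Aggregating (R2): 4.802% + 31% + 11.4034% = 47.2054%.
47.2054% exceeds the 10% threshold, so Keanu is a related party to Pinebrook Holdings Ltd.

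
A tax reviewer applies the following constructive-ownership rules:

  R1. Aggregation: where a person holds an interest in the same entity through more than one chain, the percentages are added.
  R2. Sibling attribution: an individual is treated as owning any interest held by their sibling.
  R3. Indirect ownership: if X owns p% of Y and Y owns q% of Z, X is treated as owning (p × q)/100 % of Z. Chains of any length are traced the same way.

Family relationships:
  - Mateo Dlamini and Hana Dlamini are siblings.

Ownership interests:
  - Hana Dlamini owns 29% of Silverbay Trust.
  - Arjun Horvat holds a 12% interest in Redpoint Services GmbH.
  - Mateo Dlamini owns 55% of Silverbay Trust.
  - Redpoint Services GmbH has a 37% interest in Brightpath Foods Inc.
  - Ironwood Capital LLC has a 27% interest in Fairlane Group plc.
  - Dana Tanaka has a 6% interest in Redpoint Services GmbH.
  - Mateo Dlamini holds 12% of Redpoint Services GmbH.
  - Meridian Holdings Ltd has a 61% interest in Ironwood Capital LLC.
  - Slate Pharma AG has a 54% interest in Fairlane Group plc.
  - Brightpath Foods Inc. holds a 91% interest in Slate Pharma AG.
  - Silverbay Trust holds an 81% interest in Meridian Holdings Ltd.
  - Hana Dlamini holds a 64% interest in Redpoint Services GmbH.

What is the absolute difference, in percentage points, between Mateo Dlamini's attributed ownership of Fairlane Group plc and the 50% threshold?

24.975644

By sibling attribution (R2), Mateo Dlamini is treated as also owning Hana Dlamini's interest in Silverbay Trust, giving 55% + 29% = 84%.
By sibling attribution (R2), Mateo Dlamini is treated as also owning Hana Dlamini's interest in Redpoint Services GmbH, giving 12% + 64% = 76%.
Chain via Silverbay Trust → Meridian Holdings Ltd → Ironwood Capital LLC (R3): 84% × 81% × 61% × 27% = 11.206188% of Fairlane Group plc.
Chain via Redpoint Services GmbH → Brightpath Foods Inc. → Slate Pharma AG (R3): 76% × 37% × 91% × 54% = 13.818168% of Fairlane Group plc.
Aggregating (R1): 11.206188% + 13.818168% = 25.024356%.
25.024356% falls short of the 50% threshold by 24.975644 percentage points.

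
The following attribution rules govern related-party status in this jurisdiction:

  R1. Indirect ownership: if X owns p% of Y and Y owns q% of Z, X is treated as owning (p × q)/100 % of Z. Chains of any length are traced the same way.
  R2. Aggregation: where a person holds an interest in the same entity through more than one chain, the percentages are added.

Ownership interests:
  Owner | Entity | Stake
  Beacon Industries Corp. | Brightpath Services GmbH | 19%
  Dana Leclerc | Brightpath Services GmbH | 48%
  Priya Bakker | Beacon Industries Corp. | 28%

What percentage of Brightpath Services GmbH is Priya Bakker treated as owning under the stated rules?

5.32%

Chain via Beacon Industries Corp. (R1): 28% × 19% = 5.32% of Brightpath Services GmbH.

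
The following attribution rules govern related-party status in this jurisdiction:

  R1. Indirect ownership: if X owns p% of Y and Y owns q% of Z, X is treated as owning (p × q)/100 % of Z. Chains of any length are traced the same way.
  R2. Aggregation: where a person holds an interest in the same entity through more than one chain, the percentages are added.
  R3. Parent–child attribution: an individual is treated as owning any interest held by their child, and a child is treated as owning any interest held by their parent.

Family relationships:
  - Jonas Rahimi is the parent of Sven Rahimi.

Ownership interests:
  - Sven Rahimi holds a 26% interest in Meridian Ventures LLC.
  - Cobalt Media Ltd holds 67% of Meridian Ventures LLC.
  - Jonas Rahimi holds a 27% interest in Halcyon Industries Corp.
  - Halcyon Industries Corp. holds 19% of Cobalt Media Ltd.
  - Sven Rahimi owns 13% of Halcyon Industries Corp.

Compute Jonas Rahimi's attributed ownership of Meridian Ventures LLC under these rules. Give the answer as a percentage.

By parent–child attribution (R3), Jonas Rahimi is treated as also owning Sven Rahimi's interest in Halcyon Industries Corp, giving 27% + 13% = 40%.
By parent–child attribution (R3), Jonas Rahimi is treated as owning Sven Rahimi's 26% interest in Meridian Ventures LLC.
Chain via Halcyon Industries Corp. → Cobalt Media Ltd (R1): 40% × 19% × 67% = 5.092% of Meridian Ventures LLC.
Direct interest in Meridian Ventures LLC: 26%.
Aggregating (R2): 5.092% + 26% = 31.092%.

31.092%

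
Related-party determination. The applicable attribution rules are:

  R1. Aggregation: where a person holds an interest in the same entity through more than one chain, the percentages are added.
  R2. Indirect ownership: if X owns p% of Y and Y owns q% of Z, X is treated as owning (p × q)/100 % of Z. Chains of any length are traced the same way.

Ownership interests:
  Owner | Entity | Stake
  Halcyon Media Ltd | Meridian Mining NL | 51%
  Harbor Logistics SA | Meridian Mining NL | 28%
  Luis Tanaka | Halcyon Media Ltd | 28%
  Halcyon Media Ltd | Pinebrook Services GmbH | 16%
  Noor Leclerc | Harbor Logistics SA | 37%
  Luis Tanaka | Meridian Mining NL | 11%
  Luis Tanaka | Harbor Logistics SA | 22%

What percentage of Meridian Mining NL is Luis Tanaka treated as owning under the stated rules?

31.44%

Chain via Halcyon Media Ltd (R2): 28% × 51% = 14.28% of Meridian Mining NL.
Chain via Harbor Logistics SA (R2): 22% × 28% = 6.16% of Meridian Mining NL.
Direct interest in Meridian Mining NL: 11%.
Aggregating (R1): 14.28% + 6.16% + 11% = 31.44%.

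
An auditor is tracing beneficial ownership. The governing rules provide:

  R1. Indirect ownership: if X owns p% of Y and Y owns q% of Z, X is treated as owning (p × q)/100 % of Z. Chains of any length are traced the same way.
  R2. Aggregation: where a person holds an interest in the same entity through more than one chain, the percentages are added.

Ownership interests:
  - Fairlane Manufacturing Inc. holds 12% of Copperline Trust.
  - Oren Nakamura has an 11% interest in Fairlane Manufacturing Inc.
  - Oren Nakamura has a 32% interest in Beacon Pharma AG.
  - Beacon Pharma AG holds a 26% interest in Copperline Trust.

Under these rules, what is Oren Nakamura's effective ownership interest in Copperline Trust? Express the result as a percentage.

Chain via Fairlane Manufacturing Inc. (R1): 11% × 12% = 1.32% of Copperline Trust.
Chain via Beacon Pharma AG (R1): 32% × 26% = 8.32% of Copperline Trust.
Aggregating (R2): 1.32% + 8.32% = 9.64%.

9.64%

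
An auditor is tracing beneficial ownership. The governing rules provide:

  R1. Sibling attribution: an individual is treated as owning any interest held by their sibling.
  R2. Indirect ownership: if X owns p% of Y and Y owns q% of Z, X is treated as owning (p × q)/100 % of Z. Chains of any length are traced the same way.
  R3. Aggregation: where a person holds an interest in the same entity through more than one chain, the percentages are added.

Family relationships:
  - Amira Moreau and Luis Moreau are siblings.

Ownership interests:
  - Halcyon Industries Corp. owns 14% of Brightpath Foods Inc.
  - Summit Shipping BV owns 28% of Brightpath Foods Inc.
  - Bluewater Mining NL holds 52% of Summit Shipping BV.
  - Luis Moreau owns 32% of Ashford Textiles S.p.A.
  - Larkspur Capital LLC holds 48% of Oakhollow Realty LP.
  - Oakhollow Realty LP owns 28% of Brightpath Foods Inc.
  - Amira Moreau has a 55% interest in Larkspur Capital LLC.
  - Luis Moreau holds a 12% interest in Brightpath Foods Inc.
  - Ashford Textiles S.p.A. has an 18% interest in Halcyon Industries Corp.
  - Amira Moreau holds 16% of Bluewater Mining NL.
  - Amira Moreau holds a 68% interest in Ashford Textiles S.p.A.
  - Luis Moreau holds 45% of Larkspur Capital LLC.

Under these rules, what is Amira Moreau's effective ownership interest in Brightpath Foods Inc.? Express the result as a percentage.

30.2896%

By sibling attribution (R1), Amira Moreau is treated as also owning Luis Moreau's interest in Ashford Textiles S.p.A, giving 68% + 32% = 100%.
By sibling attribution (R1), Amira Moreau is treated as also owning Luis Moreau's interest in Larkspur Capital LLC, giving 55% + 45% = 100%.
By sibling attribution (R1), Amira Moreau is treated as owning Luis Moreau's 12% interest in Brightpath Foods Inc.
Chain via Ashford Textiles S.p.A. → Halcyon Industries Corp. (R2): 100% × 18% × 14% = 2.52% of Brightpath Foods Inc.
Chain via Larkspur Capital LLC → Oakhollow Realty LP (R2): 100% × 48% × 28% = 13.44% of Brightpath Foods Inc.
Chain via Bluewater Mining NL → Summit Shipping BV (R2): 16% × 52% × 28% = 2.3296% of Brightpath Foods Inc.
Direct interest in Brightpath Foods Inc: 12%.
Aggregating (R3): 2.52% + 13.44% + 2.3296% + 12% = 30.2896%.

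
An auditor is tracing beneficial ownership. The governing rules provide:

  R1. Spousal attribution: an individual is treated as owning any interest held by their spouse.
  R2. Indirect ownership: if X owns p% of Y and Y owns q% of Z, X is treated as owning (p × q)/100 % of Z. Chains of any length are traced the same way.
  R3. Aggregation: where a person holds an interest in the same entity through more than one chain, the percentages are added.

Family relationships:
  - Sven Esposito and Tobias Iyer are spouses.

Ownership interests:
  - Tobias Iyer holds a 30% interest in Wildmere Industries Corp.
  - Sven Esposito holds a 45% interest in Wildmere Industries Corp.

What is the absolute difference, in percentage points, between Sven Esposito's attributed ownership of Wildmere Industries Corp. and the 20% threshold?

55

By spousal attribution (R1), Sven Esposito is treated as also owning Tobias Iyer's interest in Wildmere Industries Corp, giving 45% + 30% = 75%.
Direct interest in Wildmere Industries Corp: 75%.
75% exceeds the 20% threshold by 55 percentage points.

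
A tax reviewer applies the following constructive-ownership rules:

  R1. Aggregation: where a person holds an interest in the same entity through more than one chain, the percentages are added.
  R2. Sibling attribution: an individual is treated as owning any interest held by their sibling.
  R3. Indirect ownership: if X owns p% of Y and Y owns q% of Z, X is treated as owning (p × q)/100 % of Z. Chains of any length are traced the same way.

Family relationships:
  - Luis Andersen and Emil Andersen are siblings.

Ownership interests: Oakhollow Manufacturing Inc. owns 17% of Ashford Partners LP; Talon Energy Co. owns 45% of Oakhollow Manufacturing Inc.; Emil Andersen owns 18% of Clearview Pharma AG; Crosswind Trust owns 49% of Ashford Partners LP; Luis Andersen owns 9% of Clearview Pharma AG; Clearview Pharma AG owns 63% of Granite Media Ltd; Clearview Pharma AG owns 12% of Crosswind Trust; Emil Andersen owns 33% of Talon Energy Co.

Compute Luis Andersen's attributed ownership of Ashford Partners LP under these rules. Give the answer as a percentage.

4.1121%

By sibling attribution (R2), Luis Andersen is treated as also owning Emil Andersen's interest in Clearview Pharma AG, giving 9% + 18% = 27%.
By sibling attribution (R2), Luis Andersen is treated as owning Emil Andersen's 33% interest in Talon Energy Co.
Chain via Clearview Pharma AG → Crosswind Trust (R3): 27% × 12% × 49% = 1.5876% of Ashford Partners LP.
Chain via Talon Energy Co. → Oakhollow Manufacturing Inc. (R3): 33% × 45% × 17% = 2.5245% of Ashford Partners LP.
Aggregating (R1): 1.5876% + 2.5245% = 4.1121%.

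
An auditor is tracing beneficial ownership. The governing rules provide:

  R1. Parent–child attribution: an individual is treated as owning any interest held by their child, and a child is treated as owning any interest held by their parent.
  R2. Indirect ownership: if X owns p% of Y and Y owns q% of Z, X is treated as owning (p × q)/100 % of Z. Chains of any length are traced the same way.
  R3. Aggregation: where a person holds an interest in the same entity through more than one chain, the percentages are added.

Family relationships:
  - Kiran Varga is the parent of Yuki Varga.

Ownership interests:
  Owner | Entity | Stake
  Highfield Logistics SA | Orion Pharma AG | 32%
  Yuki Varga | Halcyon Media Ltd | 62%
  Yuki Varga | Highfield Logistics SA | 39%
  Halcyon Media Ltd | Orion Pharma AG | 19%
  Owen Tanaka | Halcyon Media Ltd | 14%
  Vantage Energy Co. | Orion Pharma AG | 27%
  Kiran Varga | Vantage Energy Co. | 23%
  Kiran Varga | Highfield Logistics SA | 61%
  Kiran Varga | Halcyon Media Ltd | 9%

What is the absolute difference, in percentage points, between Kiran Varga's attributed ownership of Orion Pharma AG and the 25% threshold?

26.7

By parent–child attribution (R1), Kiran Varga is treated as also owning Yuki Varga's interest in Halcyon Media Ltd, giving 9% + 62% = 71%.
By parent–child attribution (R1), Kiran Varga is treated as also owning Yuki Varga's interest in Highfield Logistics SA, giving 61% + 39% = 100%.
Chain via Halcyon Media Ltd (R2): 71% × 19% = 13.49% of Orion Pharma AG.
Chain via Vantage Energy Co. (R2): 23% × 27% = 6.21% of Orion Pharma AG.
Chain via Highfield Logistics SA (R2): 100% × 32% = 32% of Orion Pharma AG.
Aggregating (R3): 13.49% + 6.21% + 32% = 51.7%.
51.7% exceeds the 25% threshold by 26.7 percentage points.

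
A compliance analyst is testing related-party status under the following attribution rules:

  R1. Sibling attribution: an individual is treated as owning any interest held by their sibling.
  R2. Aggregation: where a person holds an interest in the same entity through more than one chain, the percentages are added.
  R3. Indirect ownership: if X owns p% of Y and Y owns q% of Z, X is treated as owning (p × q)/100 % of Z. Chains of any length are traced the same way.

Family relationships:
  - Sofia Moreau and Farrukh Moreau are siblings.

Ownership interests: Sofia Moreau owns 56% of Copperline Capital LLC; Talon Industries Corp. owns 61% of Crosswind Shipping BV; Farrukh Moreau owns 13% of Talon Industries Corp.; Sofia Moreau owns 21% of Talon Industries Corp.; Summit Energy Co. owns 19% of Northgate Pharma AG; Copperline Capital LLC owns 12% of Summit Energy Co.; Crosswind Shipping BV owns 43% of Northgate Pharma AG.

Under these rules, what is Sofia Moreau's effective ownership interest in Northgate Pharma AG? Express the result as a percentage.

10.195%

By sibling attribution (R1), Sofia Moreau is treated as also owning Farrukh Moreau's interest in Talon Industries Corp, giving 21% + 13% = 34%.
Chain via Copperline Capital LLC → Summit Energy Co. (R3): 56% × 12% × 19% = 1.2768% of Northgate Pharma AG.
Chain via Talon Industries Corp. → Crosswind Shipping BV (R3): 34% × 61% × 43% = 8.9182% of Northgate Pharma AG.
Aggregating (R2): 1.2768% + 8.9182% = 10.195%.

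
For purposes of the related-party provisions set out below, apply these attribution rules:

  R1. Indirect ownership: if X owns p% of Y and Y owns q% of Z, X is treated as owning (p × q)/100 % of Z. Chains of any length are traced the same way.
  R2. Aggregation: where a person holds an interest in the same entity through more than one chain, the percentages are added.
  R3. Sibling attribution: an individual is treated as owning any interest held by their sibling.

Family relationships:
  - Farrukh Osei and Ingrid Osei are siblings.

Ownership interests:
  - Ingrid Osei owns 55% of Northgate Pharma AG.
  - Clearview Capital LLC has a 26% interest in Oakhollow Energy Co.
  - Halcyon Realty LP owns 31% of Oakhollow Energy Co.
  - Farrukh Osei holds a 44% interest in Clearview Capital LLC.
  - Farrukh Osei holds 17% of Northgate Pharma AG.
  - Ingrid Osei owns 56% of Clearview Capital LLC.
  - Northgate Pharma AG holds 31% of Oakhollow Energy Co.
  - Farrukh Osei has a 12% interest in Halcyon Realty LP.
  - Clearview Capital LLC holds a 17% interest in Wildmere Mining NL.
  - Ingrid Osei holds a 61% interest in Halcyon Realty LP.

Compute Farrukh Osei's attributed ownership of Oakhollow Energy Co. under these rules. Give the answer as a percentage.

By sibling attribution (R3), Farrukh Osei is treated as also owning Ingrid Osei's interest in Halcyon Realty LP, giving 12% + 61% = 73%.
By sibling attribution (R3), Farrukh Osei is treated as also owning Ingrid Osei's interest in Northgate Pharma AG, giving 17% + 55% = 72%.
By sibling attribution (R3), Farrukh Osei is treated as also owning Ingrid Osei's interest in Clearview Capital LLC, giving 44% + 56% = 100%.
Chain via Halcyon Realty LP (R1): 73% × 31% = 22.63% of Oakhollow Energy Co.
Chain via Northgate Pharma AG (R1): 72% × 31% = 22.32% of Oakhollow Energy Co.
Chain via Clearview Capital LLC (R1): 100% × 26% = 26% of Oakhollow Energy Co.
Aggregating (R2): 22.63% + 22.32% + 26% = 70.95%.

70.95%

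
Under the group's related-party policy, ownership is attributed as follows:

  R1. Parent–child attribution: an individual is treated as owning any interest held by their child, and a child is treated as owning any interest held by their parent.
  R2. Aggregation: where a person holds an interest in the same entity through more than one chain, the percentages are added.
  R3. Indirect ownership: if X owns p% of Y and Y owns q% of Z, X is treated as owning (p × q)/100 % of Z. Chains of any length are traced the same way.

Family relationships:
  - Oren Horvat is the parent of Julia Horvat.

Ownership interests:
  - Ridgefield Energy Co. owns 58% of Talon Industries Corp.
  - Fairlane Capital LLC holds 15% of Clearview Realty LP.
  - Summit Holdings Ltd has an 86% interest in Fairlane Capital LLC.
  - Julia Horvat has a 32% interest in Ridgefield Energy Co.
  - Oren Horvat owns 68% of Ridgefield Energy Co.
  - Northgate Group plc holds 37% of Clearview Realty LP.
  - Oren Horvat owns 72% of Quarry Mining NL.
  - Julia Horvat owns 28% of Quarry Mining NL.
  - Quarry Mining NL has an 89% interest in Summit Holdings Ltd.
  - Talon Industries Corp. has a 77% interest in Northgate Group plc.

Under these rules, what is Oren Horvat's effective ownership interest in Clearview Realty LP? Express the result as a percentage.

28.0052%

By parent–child attribution (R1), Oren Horvat is treated as also owning Julia Horvat's interest in Quarry Mining NL, giving 72% + 28% = 100%.
By parent–child attribution (R1), Oren Horvat is treated as also owning Julia Horvat's interest in Ridgefield Energy Co, giving 68% + 32% = 100%.
Chain via Quarry Mining NL → Summit Holdings Ltd → Fairlane Capital LLC (R3): 100% × 89% × 86% × 15% = 11.481% of Clearview Realty LP.
Chain via Ridgefield Energy Co. → Talon Industries Corp. → Northgate Group plc (R3): 100% × 58% × 77% × 37% = 16.5242% of Clearview Realty LP.
Aggregating (R2): 11.481% + 16.5242% = 28.0052%.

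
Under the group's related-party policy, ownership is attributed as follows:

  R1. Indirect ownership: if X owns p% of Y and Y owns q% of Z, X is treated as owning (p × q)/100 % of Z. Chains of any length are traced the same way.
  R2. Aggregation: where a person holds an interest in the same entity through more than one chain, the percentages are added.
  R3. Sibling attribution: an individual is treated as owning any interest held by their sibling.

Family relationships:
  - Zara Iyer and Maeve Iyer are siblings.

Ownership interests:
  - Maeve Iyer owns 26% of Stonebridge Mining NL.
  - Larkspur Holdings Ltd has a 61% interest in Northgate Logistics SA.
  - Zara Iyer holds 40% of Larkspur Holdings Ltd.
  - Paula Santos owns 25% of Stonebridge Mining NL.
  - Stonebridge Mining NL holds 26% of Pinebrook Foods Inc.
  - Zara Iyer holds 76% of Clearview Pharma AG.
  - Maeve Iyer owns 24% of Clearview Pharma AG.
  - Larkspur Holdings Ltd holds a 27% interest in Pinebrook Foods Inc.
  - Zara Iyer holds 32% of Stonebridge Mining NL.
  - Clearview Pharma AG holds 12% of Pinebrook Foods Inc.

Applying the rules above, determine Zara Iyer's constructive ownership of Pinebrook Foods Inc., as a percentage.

37.88%

By sibling attribution (R3), Zara Iyer is treated as also owning Maeve Iyer's interest in Clearview Pharma AG, giving 76% + 24% = 100%.
By sibling attribution (R3), Zara Iyer is treated as also owning Maeve Iyer's interest in Stonebridge Mining NL, giving 32% + 26% = 58%.
Chain via Larkspur Holdings Ltd (R1): 40% × 27% = 10.8% of Pinebrook Foods Inc.
Chain via Clearview Pharma AG (R1): 100% × 12% = 12% of Pinebrook Foods Inc.
Chain via Stonebridge Mining NL (R1): 58% × 26% = 15.08% of Pinebrook Foods Inc.
Aggregating (R2): 10.8% + 12% + 15.08% = 37.88%.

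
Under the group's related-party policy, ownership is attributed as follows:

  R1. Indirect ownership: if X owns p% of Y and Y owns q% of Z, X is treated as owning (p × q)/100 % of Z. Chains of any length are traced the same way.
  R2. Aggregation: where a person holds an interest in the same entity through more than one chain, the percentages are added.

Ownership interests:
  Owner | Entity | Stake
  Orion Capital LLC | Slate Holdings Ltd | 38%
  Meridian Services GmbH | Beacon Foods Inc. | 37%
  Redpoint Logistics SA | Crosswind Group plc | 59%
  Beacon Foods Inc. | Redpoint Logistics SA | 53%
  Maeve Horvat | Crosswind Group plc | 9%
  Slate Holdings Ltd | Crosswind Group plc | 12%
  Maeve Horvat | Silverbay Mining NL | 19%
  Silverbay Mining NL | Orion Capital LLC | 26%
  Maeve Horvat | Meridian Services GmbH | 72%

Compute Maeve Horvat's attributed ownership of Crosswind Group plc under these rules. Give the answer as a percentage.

17.555592%

Chain via Silverbay Mining NL → Orion Capital LLC → Slate Holdings Ltd (R1): 19% × 26% × 38% × 12% = 0.225264% of Crosswind Group plc.
Chain via Meridian Services GmbH → Beacon Foods Inc. → Redpoint Logistics SA (R1): 72% × 37% × 53% × 59% = 8.330328% of Crosswind Group plc.
Direct interest in Crosswind Group plc: 9%.
Aggregating (R2): 0.225264% + 8.330328% + 9% = 17.555592%.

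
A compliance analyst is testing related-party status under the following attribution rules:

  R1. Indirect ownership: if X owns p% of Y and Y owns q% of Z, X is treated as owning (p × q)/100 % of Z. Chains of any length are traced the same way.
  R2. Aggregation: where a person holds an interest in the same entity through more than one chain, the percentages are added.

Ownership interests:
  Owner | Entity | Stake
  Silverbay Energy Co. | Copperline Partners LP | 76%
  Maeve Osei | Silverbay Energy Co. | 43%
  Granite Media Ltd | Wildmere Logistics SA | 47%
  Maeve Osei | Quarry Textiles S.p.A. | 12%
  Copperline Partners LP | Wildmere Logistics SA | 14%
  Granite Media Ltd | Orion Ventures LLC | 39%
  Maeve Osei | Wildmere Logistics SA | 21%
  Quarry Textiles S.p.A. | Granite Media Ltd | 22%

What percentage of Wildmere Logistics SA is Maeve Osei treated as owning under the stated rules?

26.816%

Chain via Quarry Textiles S.p.A. → Granite Media Ltd (R1): 12% × 22% × 47% = 1.2408% of Wildmere Logistics SA.
Chain via Silverbay Energy Co. → Copperline Partners LP (R1): 43% × 76% × 14% = 4.5752% of Wildmere Logistics SA.
Direct interest in Wildmere Logistics SA: 21%.
Aggregating (R2): 1.2408% + 4.5752% + 21% = 26.816%.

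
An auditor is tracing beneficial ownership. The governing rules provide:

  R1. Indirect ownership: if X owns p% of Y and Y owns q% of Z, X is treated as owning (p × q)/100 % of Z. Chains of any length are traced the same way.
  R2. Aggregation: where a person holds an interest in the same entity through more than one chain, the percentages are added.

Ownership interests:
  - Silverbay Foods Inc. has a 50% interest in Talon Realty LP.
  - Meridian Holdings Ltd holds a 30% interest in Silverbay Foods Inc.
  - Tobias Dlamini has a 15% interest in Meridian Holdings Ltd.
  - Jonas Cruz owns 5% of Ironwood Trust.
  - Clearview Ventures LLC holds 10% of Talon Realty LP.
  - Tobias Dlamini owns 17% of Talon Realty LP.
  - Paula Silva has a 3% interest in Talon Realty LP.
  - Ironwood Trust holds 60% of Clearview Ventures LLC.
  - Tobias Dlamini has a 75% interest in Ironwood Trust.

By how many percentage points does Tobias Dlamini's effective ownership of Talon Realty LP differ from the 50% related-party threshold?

Chain via Meridian Holdings Ltd → Silverbay Foods Inc. (R1): 15% × 30% × 50% = 2.25% of Talon Realty LP.
Chain via Ironwood Trust → Clearview Ventures LLC (R1): 75% × 60% × 10% = 4.5% of Talon Realty LP.
Direct interest in Talon Realty LP: 17%.
Aggregating (R2): 2.25% + 4.5% + 17% = 23.75%.
23.75% falls short of the 50% threshold by 26.25 percentage points.

26.25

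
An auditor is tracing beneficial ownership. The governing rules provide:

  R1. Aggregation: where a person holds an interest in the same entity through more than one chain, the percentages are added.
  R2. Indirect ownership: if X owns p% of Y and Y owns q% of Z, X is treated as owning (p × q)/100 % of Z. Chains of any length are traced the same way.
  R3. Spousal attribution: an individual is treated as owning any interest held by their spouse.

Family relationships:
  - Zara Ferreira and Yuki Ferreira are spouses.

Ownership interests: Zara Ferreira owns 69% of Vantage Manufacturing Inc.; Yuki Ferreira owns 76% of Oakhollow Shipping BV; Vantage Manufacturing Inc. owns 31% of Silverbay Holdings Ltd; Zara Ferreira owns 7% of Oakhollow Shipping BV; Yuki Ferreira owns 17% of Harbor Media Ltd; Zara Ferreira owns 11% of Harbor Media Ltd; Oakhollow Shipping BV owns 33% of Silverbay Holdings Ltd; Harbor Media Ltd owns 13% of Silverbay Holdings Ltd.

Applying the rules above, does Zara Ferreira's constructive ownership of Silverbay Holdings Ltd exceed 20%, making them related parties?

Yes

By spousal attribution (R3), Zara Ferreira is treated as also owning Yuki Ferreira's interest in Oakhollow Shipping BV, giving 7% + 76% = 83%.
By spousal attribution (R3), Zara Ferreira is treated as also owning Yuki Ferreira's interest in Harbor Media Ltd, giving 11% + 17% = 28%.
Chain via Oakhollow Shipping BV (R2): 83% × 33% = 27.39% of Silverbay Holdings Ltd.
Chain via Vantage Manufacturing Inc. (R2): 69% × 31% = 21.39% of Silverbay Holdings Ltd.
Chain via Harbor Media Ltd (R2): 28% × 13% = 3.64% of Silverbay Holdings Ltd.
Aggregating (R1): 27.39% + 21.39% + 3.64% = 52.42%.
52.42% exceeds the 20% threshold, so Zara is a related party to Silverbay Holdings Ltd.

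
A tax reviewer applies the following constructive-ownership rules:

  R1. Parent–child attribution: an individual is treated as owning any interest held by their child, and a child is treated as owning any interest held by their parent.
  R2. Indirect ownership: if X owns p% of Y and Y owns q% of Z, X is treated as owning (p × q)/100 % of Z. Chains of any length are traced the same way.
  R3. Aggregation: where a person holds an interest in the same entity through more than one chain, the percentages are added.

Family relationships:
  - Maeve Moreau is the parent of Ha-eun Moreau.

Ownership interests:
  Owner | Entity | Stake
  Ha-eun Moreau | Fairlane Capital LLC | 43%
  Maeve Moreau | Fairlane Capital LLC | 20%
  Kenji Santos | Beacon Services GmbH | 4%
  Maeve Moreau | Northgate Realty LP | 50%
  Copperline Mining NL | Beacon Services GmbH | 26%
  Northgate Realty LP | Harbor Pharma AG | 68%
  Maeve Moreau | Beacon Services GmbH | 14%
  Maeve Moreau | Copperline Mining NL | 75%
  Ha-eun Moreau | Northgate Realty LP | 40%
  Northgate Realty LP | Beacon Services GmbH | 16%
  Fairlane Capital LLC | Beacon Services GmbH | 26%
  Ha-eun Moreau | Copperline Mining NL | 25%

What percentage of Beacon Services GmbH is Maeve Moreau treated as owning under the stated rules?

By parent–child attribution (R1), Maeve Moreau is treated as also owning Ha-eun Moreau's interest in Fairlane Capital LLC, giving 20% + 43% = 63%.
By parent–child attribution (R1), Maeve Moreau is treated as also owning Ha-eun Moreau's interest in Copperline Mining NL, giving 75% + 25% = 100%.
By parent–child attribution (R1), Maeve Moreau is treated as also owning Ha-eun Moreau's interest in Northgate Realty LP, giving 50% + 40% = 90%.
Chain via Fairlane Capital LLC (R2): 63% × 26% = 16.38% of Beacon Services GmbH.
Chain via Copperline Mining NL (R2): 100% × 26% = 26% of Beacon Services GmbH.
Chain via Northgate Realty LP (R2): 90% × 16% = 14.4% of Beacon Services GmbH.
Direct interest in Beacon Services GmbH: 14%.
Aggregating (R3): 16.38% + 26% + 14.4% + 14% = 70.78%.

70.78%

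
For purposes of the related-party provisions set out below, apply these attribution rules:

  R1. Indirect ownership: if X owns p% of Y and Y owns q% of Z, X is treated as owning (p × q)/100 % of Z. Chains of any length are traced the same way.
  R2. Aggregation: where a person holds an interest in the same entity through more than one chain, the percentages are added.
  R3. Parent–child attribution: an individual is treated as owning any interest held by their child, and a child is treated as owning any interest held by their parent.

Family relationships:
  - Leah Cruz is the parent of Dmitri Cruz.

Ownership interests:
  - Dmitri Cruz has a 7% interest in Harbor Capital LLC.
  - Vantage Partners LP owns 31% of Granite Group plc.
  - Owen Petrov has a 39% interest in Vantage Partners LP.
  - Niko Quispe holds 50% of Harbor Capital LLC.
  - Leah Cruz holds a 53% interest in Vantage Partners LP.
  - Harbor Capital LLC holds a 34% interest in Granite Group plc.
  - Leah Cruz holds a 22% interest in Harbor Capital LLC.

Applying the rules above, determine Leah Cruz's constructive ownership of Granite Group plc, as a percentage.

By parent–child attribution (R3), Leah Cruz is treated as also owning Dmitri Cruz's interest in Harbor Capital LLC, giving 22% + 7% = 29%.
Chain via Vantage Partners LP (R1): 53% × 31% = 16.43% of Granite Group plc.
Chain via Harbor Capital LLC (R1): 29% × 34% = 9.86% of Granite Group plc.
Aggregating (R2): 16.43% + 9.86% = 26.29%.

26.29%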